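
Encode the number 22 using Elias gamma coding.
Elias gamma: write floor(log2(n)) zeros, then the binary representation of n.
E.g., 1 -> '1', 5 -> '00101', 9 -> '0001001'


num_bits = floor(log2(22)) + 1 = 5
leading_zeros = num_bits - 1 = 4
binary(22) = 10110

Elias gamma(22) = '0000' + '10110' = 000010110 (9 bits)


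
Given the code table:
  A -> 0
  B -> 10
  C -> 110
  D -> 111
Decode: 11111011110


Decoding:
111 -> D
110 -> C
111 -> D
10 -> B


Result: DCDB


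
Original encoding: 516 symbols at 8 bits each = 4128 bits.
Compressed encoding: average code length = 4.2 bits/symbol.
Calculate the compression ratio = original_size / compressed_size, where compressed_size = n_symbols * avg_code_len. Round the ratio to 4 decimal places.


original_size = n_symbols * orig_bits = 516 * 8 = 4128 bits
compressed_size = n_symbols * avg_code_len = 516 * 4.2 = 2167.2 bits
ratio = original_size / compressed_size = 4128 / 2167.2 = 1.9048

Compression ratio = 1.9048


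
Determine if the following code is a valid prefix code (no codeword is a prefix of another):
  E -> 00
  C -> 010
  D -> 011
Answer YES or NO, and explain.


Checking each pair (does one codeword prefix another?):
  E='00' vs C='010': no prefix
  E='00' vs D='011': no prefix
  C='010' vs E='00': no prefix
  C='010' vs D='011': no prefix
  D='011' vs E='00': no prefix
  D='011' vs C='010': no prefix
No violation found over all pairs.

YES -- this is a valid prefix code. No codeword is a prefix of any other codeword.


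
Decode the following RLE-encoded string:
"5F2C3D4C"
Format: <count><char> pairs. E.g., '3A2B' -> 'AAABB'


Expanding each <count><char> pair:
  5F -> 'FFFFF'
  2C -> 'CC'
  3D -> 'DDD'
  4C -> 'CCCC'

Decoded = FFFFFCCDDDCCCC


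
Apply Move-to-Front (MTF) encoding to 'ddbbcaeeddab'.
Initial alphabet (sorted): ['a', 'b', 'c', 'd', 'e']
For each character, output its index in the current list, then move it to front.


MTF encoding:
'd': index 3 in ['a', 'b', 'c', 'd', 'e'] -> ['d', 'a', 'b', 'c', 'e']
'd': index 0 in ['d', 'a', 'b', 'c', 'e'] -> ['d', 'a', 'b', 'c', 'e']
'b': index 2 in ['d', 'a', 'b', 'c', 'e'] -> ['b', 'd', 'a', 'c', 'e']
'b': index 0 in ['b', 'd', 'a', 'c', 'e'] -> ['b', 'd', 'a', 'c', 'e']
'c': index 3 in ['b', 'd', 'a', 'c', 'e'] -> ['c', 'b', 'd', 'a', 'e']
'a': index 3 in ['c', 'b', 'd', 'a', 'e'] -> ['a', 'c', 'b', 'd', 'e']
'e': index 4 in ['a', 'c', 'b', 'd', 'e'] -> ['e', 'a', 'c', 'b', 'd']
'e': index 0 in ['e', 'a', 'c', 'b', 'd'] -> ['e', 'a', 'c', 'b', 'd']
'd': index 4 in ['e', 'a', 'c', 'b', 'd'] -> ['d', 'e', 'a', 'c', 'b']
'd': index 0 in ['d', 'e', 'a', 'c', 'b'] -> ['d', 'e', 'a', 'c', 'b']
'a': index 2 in ['d', 'e', 'a', 'c', 'b'] -> ['a', 'd', 'e', 'c', 'b']
'b': index 4 in ['a', 'd', 'e', 'c', 'b'] -> ['b', 'a', 'd', 'e', 'c']


Output: [3, 0, 2, 0, 3, 3, 4, 0, 4, 0, 2, 4]


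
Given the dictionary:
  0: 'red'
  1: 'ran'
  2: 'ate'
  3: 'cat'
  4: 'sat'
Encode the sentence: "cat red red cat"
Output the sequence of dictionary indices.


Look up each word in the dictionary:
  'cat' -> 3
  'red' -> 0
  'red' -> 0
  'cat' -> 3

Encoded: [3, 0, 0, 3]


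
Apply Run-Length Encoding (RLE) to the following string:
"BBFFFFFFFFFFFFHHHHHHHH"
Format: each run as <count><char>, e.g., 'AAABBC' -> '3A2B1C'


Scanning runs left to right:
  i=0: run of 'B' x 2 -> '2B'
  i=2: run of 'F' x 12 -> '12F'
  i=14: run of 'H' x 8 -> '8H'

RLE = 2B12F8H


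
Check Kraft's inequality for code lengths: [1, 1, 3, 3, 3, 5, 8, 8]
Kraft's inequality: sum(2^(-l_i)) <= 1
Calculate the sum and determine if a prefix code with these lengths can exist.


Sum = 2^(-1) + 2^(-1) + 2^(-3) + 2^(-3) + 2^(-3) + 2^(-5) + 2^(-8) + 2^(-8)
    = 0.5 + 0.5 + 0.125 + 0.125 + 0.125 + 0.03125 + 0.00390625 + 0.00390625
    = 362/256 = 1.4140625
Since 1.4140625 > 1, Kraft's inequality is NOT satisfied.
A prefix code with these lengths CANNOT exist.

Kraft sum = 1.4140625. Not satisfied.


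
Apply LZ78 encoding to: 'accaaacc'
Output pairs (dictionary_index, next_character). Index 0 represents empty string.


LZ78 encoding steps:
Dictionary: {0: ''}
Step 1: w='' (idx 0), next='a' -> output (0, 'a'), add 'a' as idx 1
Step 2: w='' (idx 0), next='c' -> output (0, 'c'), add 'c' as idx 2
Step 3: w='c' (idx 2), next='a' -> output (2, 'a'), add 'ca' as idx 3
Step 4: w='a' (idx 1), next='a' -> output (1, 'a'), add 'aa' as idx 4
Step 5: w='c' (idx 2), next='c' -> output (2, 'c'), add 'cc' as idx 5


Encoded: [(0, 'a'), (0, 'c'), (2, 'a'), (1, 'a'), (2, 'c')]


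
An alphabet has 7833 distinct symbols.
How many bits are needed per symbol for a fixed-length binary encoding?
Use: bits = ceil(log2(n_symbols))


log2(7833) = 12.9353
Bracket: 2^12 = 4096 < 7833 <= 2^13 = 8192
So ceil(log2(7833)) = 13

bits = ceil(log2(7833)) = ceil(12.9353) = 13 bits


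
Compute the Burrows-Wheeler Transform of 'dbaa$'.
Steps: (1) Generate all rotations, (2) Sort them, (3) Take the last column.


Rotations (sorted):
  0: $dbaa -> last char: a
  1: a$dba -> last char: a
  2: aa$db -> last char: b
  3: baa$d -> last char: d
  4: dbaa$ -> last char: $


BWT = aabd$


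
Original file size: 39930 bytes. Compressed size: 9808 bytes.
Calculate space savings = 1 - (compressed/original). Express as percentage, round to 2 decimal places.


ratio = compressed/original = 9808/39930 = 0.24563
savings = 1 - ratio = 1 - 0.24563 = 0.75437
as a percentage: 0.75437 * 100 = 75.44%

Space savings = 1 - 9808/39930 = 75.44%


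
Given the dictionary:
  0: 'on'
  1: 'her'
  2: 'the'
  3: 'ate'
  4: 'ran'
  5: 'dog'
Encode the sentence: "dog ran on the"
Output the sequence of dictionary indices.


Look up each word in the dictionary:
  'dog' -> 5
  'ran' -> 4
  'on' -> 0
  'the' -> 2

Encoded: [5, 4, 0, 2]


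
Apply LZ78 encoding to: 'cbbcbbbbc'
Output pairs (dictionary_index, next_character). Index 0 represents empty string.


LZ78 encoding steps:
Dictionary: {0: ''}
Step 1: w='' (idx 0), next='c' -> output (0, 'c'), add 'c' as idx 1
Step 2: w='' (idx 0), next='b' -> output (0, 'b'), add 'b' as idx 2
Step 3: w='b' (idx 2), next='c' -> output (2, 'c'), add 'bc' as idx 3
Step 4: w='b' (idx 2), next='b' -> output (2, 'b'), add 'bb' as idx 4
Step 5: w='bb' (idx 4), next='c' -> output (4, 'c'), add 'bbc' as idx 5


Encoded: [(0, 'c'), (0, 'b'), (2, 'c'), (2, 'b'), (4, 'c')]


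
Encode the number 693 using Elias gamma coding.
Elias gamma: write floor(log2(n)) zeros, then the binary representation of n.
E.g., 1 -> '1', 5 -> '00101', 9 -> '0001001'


num_bits = floor(log2(693)) + 1 = 10
leading_zeros = num_bits - 1 = 9
binary(693) = 1010110101

Elias gamma(693) = '000000000' + '1010110101' = 0000000001010110101 (19 bits)


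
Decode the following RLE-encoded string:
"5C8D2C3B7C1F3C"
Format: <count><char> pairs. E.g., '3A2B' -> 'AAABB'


Expanding each <count><char> pair:
  5C -> 'CCCCC'
  8D -> 'DDDDDDDD'
  2C -> 'CC'
  3B -> 'BBB'
  7C -> 'CCCCCCC'
  1F -> 'F'
  3C -> 'CCC'

Decoded = CCCCCDDDDDDDDCCBBBCCCCCCCFCCC


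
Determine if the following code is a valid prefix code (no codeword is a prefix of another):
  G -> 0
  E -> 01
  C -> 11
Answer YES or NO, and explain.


Checking each pair (does one codeword prefix another?):
  G='0' vs E='01': prefix -- VIOLATION

NO -- this is NOT a valid prefix code. G (0) is a prefix of E (01).


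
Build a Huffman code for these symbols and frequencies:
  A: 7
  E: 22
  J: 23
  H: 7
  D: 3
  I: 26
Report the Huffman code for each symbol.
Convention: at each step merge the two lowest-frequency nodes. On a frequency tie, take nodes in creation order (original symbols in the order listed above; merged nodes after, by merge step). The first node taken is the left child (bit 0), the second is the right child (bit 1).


Huffman tree construction:
Step 1: Merge D(3) + A(7) = 10
Step 2: Merge H(7) + (D+A)(10) = 17
Step 3: Merge (H+(D+A))(17) + E(22) = 39
Step 4: Merge J(23) + I(26) = 49
Step 5: Merge ((H+(D+A))+E)(39) + (J+I)(49) = 88
Read each symbol's code off the tree from the root (left child = 0, right child = 1).

Codes:
  A: 0011 (length 4)
  E: 01 (length 2)
  J: 10 (length 2)
  H: 000 (length 3)
  D: 0010 (length 4)
  I: 11 (length 2)
Average code length: 203/88 = 2.3068 bits/symbol


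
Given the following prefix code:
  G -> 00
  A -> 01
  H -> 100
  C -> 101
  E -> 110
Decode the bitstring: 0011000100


Decoding step by step:
Bits 00 -> G
Bits 110 -> E
Bits 00 -> G
Bits 100 -> H


Decoded message: GEGH


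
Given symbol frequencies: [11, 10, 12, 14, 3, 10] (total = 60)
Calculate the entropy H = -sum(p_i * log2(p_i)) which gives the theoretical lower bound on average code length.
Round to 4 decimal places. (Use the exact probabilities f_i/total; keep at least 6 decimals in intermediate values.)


Per-symbol terms -p_i * log2(p_i) with p_i = f_i/60:
  p = 11/60 = 0.183333: log2(p) = -2.447459, -p*log2(p) = 0.448701
  p = 10/60 = 0.166667: log2(p) = -2.584963, -p*log2(p) = 0.430827
  p = 12/60 = 0.200000: log2(p) = -2.321928, -p*log2(p) = 0.464386
  p = 14/60 = 0.233333: log2(p) = -2.099536, -p*log2(p) = 0.489892
  p = 3/60 = 0.050000: log2(p) = -4.321928, -p*log2(p) = 0.216096
  p = 10/60 = 0.166667: log2(p) = -2.584963, -p*log2(p) = 0.430827
H = 0.448701 + 0.430827 + 0.464386 + 0.489892 + 0.216096 + 0.430827 = 2.480729

H = 2.4807 bits/symbol


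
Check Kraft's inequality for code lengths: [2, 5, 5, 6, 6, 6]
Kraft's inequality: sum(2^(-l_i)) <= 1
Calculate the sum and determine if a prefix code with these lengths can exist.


Sum = 2^(-2) + 2^(-5) + 2^(-5) + 2^(-6) + 2^(-6) + 2^(-6)
    = 0.25 + 0.03125 + 0.03125 + 0.015625 + 0.015625 + 0.015625
    = 23/64 = 0.359375
Since 0.359375 <= 1, Kraft's inequality IS satisfied.
A prefix code with these lengths CAN exist.

Kraft sum = 0.359375. Satisfied.


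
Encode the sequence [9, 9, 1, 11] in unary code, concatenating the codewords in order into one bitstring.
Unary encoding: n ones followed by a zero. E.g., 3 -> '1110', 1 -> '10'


Encode each number as n ones followed by a terminating 0:
  9 -> 1111111110 (10 bits)
  9 -> 1111111110 (10 bits)
  1 -> 10 (2 bits)
  11 -> 111111111110 (12 bits)
Total length = 10 + 10 + 2 + 12 = 34 bits.

Unary([9, 9, 1, 11]) = 1111111110111111111010111111111110 (34 bits)


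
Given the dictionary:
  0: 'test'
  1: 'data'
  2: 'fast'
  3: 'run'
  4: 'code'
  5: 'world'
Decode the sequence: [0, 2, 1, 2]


Look up each index in the dictionary:
  0 -> 'test'
  2 -> 'fast'
  1 -> 'data'
  2 -> 'fast'

Decoded: "test fast data fast"


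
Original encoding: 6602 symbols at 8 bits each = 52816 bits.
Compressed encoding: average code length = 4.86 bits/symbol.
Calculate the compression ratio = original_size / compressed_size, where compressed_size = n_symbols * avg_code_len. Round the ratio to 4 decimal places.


original_size = n_symbols * orig_bits = 6602 * 8 = 52816 bits
compressed_size = n_symbols * avg_code_len = 6602 * 4.86 = 32085.72 bits
ratio = original_size / compressed_size = 52816 / 32085.72 = 1.6461

Compression ratio = 1.6461


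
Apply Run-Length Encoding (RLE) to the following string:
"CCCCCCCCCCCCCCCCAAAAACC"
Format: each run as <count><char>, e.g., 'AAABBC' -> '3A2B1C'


Scanning runs left to right:
  i=0: run of 'C' x 16 -> '16C'
  i=16: run of 'A' x 5 -> '5A'
  i=21: run of 'C' x 2 -> '2C'

RLE = 16C5A2C


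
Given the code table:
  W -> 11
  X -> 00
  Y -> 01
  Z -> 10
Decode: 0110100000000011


Decoding:
01 -> Y
10 -> Z
10 -> Z
00 -> X
00 -> X
00 -> X
00 -> X
11 -> W


Result: YZZXXXXW


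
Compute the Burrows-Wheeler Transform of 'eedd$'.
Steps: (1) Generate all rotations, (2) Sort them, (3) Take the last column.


Rotations (sorted):
  0: $eedd -> last char: d
  1: d$eed -> last char: d
  2: dd$ee -> last char: e
  3: edd$e -> last char: e
  4: eedd$ -> last char: $


BWT = ddee$


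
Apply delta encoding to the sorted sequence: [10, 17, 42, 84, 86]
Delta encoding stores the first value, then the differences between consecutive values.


First value: 10
Deltas:
  17 - 10 = 7
  42 - 17 = 25
  84 - 42 = 42
  86 - 84 = 2


Delta encoded: [10, 7, 25, 42, 2]


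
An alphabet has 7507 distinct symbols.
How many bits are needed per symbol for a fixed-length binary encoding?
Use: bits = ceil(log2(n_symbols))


log2(7507) = 12.874
Bracket: 2^12 = 4096 < 7507 <= 2^13 = 8192
So ceil(log2(7507)) = 13

bits = ceil(log2(7507)) = ceil(12.874) = 13 bits


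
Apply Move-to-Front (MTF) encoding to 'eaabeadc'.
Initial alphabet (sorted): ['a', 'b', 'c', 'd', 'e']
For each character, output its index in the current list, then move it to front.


MTF encoding:
'e': index 4 in ['a', 'b', 'c', 'd', 'e'] -> ['e', 'a', 'b', 'c', 'd']
'a': index 1 in ['e', 'a', 'b', 'c', 'd'] -> ['a', 'e', 'b', 'c', 'd']
'a': index 0 in ['a', 'e', 'b', 'c', 'd'] -> ['a', 'e', 'b', 'c', 'd']
'b': index 2 in ['a', 'e', 'b', 'c', 'd'] -> ['b', 'a', 'e', 'c', 'd']
'e': index 2 in ['b', 'a', 'e', 'c', 'd'] -> ['e', 'b', 'a', 'c', 'd']
'a': index 2 in ['e', 'b', 'a', 'c', 'd'] -> ['a', 'e', 'b', 'c', 'd']
'd': index 4 in ['a', 'e', 'b', 'c', 'd'] -> ['d', 'a', 'e', 'b', 'c']
'c': index 4 in ['d', 'a', 'e', 'b', 'c'] -> ['c', 'd', 'a', 'e', 'b']


Output: [4, 1, 0, 2, 2, 2, 4, 4]


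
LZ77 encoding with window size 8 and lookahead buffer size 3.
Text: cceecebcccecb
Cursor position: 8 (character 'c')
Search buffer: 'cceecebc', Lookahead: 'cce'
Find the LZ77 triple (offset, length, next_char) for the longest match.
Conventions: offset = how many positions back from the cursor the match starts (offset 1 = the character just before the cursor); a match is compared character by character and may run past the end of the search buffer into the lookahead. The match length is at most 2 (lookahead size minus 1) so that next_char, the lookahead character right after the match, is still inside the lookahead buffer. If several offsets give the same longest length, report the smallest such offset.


Try each offset into the search buffer:
  offset=1 (pos 7, char 'c'): match length 2
  offset=2 (pos 6, char 'b'): match length 0
  offset=3 (pos 5, char 'e'): match length 0
  offset=4 (pos 4, char 'c'): match length 1
  offset=5 (pos 3, char 'e'): match length 0
  offset=6 (pos 2, char 'e'): match length 0
  offset=7 (pos 1, char 'c'): match length 1
  offset=8 (pos 0, char 'c'): match length 2
Longest match has length 2, found at offsets 1, 8; take the smallest, offset 1.
next_char = character at position 8 + 2 = 10 -> 'e'

Best match: offset=1, length=2 (matching 'cc' starting at position 7)
LZ77 triple: (1, 2, 'e')


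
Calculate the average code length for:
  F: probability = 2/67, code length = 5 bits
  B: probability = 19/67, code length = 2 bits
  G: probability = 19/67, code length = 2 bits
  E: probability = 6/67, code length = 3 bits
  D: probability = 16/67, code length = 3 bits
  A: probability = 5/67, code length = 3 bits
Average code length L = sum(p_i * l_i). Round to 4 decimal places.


Weighted contributions p_i * l_i:
  F: (2/67) * 5 = 10/67
  B: (19/67) * 2 = 38/67
  G: (19/67) * 2 = 38/67
  E: (6/67) * 3 = 18/67
  D: (16/67) * 3 = 48/67
  A: (5/67) * 3 = 15/67
Sum = (10 + 38 + 38 + 18 + 48 + 15)/67 = 167/67

L = 167/67 = 2.4925 bits/symbol


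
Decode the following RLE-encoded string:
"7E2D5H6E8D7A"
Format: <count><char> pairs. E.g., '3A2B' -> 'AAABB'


Expanding each <count><char> pair:
  7E -> 'EEEEEEE'
  2D -> 'DD'
  5H -> 'HHHHH'
  6E -> 'EEEEEE'
  8D -> 'DDDDDDDD'
  7A -> 'AAAAAAA'

Decoded = EEEEEEEDDHHHHHEEEEEEDDDDDDDDAAAAAAA


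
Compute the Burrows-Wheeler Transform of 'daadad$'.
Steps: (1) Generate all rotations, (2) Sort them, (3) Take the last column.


Rotations (sorted):
  0: $daadad -> last char: d
  1: aadad$d -> last char: d
  2: ad$daad -> last char: d
  3: adad$da -> last char: a
  4: d$daada -> last char: a
  5: daadad$ -> last char: $
  6: dad$daa -> last char: a


BWT = dddaa$a


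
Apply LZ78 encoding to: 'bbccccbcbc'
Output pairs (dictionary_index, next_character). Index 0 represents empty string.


LZ78 encoding steps:
Dictionary: {0: ''}
Step 1: w='' (idx 0), next='b' -> output (0, 'b'), add 'b' as idx 1
Step 2: w='b' (idx 1), next='c' -> output (1, 'c'), add 'bc' as idx 2
Step 3: w='' (idx 0), next='c' -> output (0, 'c'), add 'c' as idx 3
Step 4: w='c' (idx 3), next='c' -> output (3, 'c'), add 'cc' as idx 4
Step 5: w='bc' (idx 2), next='b' -> output (2, 'b'), add 'bcb' as idx 5
Step 6: w='c' (idx 3), end of input -> output (3, '')


Encoded: [(0, 'b'), (1, 'c'), (0, 'c'), (3, 'c'), (2, 'b'), (3, '')]


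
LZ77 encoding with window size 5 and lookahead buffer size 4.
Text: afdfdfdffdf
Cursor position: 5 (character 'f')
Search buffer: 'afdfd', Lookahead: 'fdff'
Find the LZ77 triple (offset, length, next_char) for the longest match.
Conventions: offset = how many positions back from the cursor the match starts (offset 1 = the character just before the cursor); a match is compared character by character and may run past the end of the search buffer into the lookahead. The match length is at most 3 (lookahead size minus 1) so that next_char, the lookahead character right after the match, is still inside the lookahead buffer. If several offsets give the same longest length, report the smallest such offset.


Try each offset into the search buffer:
  offset=1 (pos 4, char 'd'): match length 0
  offset=2 (pos 3, char 'f'): match length 3
  offset=3 (pos 2, char 'd'): match length 0
  offset=4 (pos 1, char 'f'): match length 3
  offset=5 (pos 0, char 'a'): match length 0
Longest match has length 3, found at offsets 2, 4; take the smallest, offset 2.
next_char = character at position 5 + 3 = 8 -> 'f'

Best match: offset=2, length=3 (matching 'fdf' starting at position 3)
LZ77 triple: (2, 3, 'f')


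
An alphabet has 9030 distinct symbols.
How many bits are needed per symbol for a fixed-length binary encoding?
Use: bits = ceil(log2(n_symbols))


log2(9030) = 13.1405
Bracket: 2^13 = 8192 < 9030 <= 2^14 = 16384
So ceil(log2(9030)) = 14

bits = ceil(log2(9030)) = ceil(13.1405) = 14 bits


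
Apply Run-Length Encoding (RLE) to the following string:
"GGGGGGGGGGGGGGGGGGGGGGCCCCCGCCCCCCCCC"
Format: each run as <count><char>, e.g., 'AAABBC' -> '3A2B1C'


Scanning runs left to right:
  i=0: run of 'G' x 22 -> '22G'
  i=22: run of 'C' x 5 -> '5C'
  i=27: run of 'G' x 1 -> '1G'
  i=28: run of 'C' x 9 -> '9C'

RLE = 22G5C1G9C


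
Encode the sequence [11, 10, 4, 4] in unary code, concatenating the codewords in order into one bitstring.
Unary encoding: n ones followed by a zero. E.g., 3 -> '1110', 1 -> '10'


Encode each number as n ones followed by a terminating 0:
  11 -> 111111111110 (12 bits)
  10 -> 11111111110 (11 bits)
  4 -> 11110 (5 bits)
  4 -> 11110 (5 bits)
Total length = 12 + 11 + 5 + 5 = 33 bits.

Unary([11, 10, 4, 4]) = 111111111110111111111101111011110 (33 bits)


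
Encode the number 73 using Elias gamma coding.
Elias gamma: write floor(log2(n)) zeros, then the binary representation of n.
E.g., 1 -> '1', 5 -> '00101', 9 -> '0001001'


num_bits = floor(log2(73)) + 1 = 7
leading_zeros = num_bits - 1 = 6
binary(73) = 1001001

Elias gamma(73) = '000000' + '1001001' = 0000001001001 (13 bits)


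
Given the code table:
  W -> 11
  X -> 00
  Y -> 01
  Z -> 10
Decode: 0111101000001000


Decoding:
01 -> Y
11 -> W
10 -> Z
10 -> Z
00 -> X
00 -> X
10 -> Z
00 -> X


Result: YWZZXXZX


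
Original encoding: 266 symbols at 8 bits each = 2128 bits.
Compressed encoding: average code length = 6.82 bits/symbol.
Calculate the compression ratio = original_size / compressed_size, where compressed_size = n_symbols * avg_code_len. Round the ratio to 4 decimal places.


original_size = n_symbols * orig_bits = 266 * 8 = 2128 bits
compressed_size = n_symbols * avg_code_len = 266 * 6.82 = 1814.12 bits
ratio = original_size / compressed_size = 2128 / 1814.12 = 1.173

Compression ratio = 1.173


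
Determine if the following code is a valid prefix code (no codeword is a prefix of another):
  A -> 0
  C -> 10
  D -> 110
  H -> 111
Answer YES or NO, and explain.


Checking each pair (does one codeword prefix another?):
  A='0' vs C='10': no prefix
  A='0' vs D='110': no prefix
  A='0' vs H='111': no prefix
  C='10' vs A='0': no prefix
  C='10' vs D='110': no prefix
  C='10' vs H='111': no prefix
  D='110' vs A='0': no prefix
  D='110' vs C='10': no prefix
  D='110' vs H='111': no prefix
  H='111' vs A='0': no prefix
  H='111' vs C='10': no prefix
  H='111' vs D='110': no prefix
No violation found over all pairs.

YES -- this is a valid prefix code. No codeword is a prefix of any other codeword.


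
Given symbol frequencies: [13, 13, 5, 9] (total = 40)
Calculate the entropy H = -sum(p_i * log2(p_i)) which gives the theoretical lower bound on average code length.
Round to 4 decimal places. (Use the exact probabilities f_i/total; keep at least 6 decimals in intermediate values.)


Per-symbol terms -p_i * log2(p_i) with p_i = f_i/40:
  p = 13/40 = 0.325000: log2(p) = -1.621488, -p*log2(p) = 0.526984
  p = 13/40 = 0.325000: log2(p) = -1.621488, -p*log2(p) = 0.526984
  p = 5/40 = 0.125000: log2(p) = -3.000000, -p*log2(p) = 0.375000
  p = 9/40 = 0.225000: log2(p) = -2.152003, -p*log2(p) = 0.484201
H = 0.526984 + 0.526984 + 0.375000 + 0.484201 = 1.913169

H = 1.9132 bits/symbol


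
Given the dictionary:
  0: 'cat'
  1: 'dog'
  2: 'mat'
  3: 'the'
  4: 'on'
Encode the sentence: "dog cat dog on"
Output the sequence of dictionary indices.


Look up each word in the dictionary:
  'dog' -> 1
  'cat' -> 0
  'dog' -> 1
  'on' -> 4

Encoded: [1, 0, 1, 4]


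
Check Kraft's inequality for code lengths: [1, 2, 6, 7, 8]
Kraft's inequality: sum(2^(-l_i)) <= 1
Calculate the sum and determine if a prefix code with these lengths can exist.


Sum = 2^(-1) + 2^(-2) + 2^(-6) + 2^(-7) + 2^(-8)
    = 0.5 + 0.25 + 0.015625 + 0.0078125 + 0.00390625
    = 199/256 = 0.77734375
Since 0.77734375 <= 1, Kraft's inequality IS satisfied.
A prefix code with these lengths CAN exist.

Kraft sum = 0.77734375. Satisfied.


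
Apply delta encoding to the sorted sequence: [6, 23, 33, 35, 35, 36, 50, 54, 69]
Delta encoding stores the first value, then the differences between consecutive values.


First value: 6
Deltas:
  23 - 6 = 17
  33 - 23 = 10
  35 - 33 = 2
  35 - 35 = 0
  36 - 35 = 1
  50 - 36 = 14
  54 - 50 = 4
  69 - 54 = 15


Delta encoded: [6, 17, 10, 2, 0, 1, 14, 4, 15]


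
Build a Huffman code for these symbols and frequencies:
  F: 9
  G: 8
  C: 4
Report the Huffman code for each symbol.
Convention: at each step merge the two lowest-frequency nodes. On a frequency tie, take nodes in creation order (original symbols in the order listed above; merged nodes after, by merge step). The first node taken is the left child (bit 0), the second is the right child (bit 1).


Huffman tree construction:
Step 1: Merge C(4) + G(8) = 12
Step 2: Merge F(9) + (C+G)(12) = 21
Read each symbol's code off the tree from the root (left child = 0, right child = 1).

Codes:
  F: 0 (length 1)
  G: 11 (length 2)
  C: 10 (length 2)
Average code length: 33/21 = 1.5714 bits/symbol


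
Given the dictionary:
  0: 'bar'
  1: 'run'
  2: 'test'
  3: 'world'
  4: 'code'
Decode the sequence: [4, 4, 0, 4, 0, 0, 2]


Look up each index in the dictionary:
  4 -> 'code'
  4 -> 'code'
  0 -> 'bar'
  4 -> 'code'
  0 -> 'bar'
  0 -> 'bar'
  2 -> 'test'

Decoded: "code code bar code bar bar test"


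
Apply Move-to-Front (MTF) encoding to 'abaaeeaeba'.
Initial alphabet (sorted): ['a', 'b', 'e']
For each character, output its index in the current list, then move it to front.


MTF encoding:
'a': index 0 in ['a', 'b', 'e'] -> ['a', 'b', 'e']
'b': index 1 in ['a', 'b', 'e'] -> ['b', 'a', 'e']
'a': index 1 in ['b', 'a', 'e'] -> ['a', 'b', 'e']
'a': index 0 in ['a', 'b', 'e'] -> ['a', 'b', 'e']
'e': index 2 in ['a', 'b', 'e'] -> ['e', 'a', 'b']
'e': index 0 in ['e', 'a', 'b'] -> ['e', 'a', 'b']
'a': index 1 in ['e', 'a', 'b'] -> ['a', 'e', 'b']
'e': index 1 in ['a', 'e', 'b'] -> ['e', 'a', 'b']
'b': index 2 in ['e', 'a', 'b'] -> ['b', 'e', 'a']
'a': index 2 in ['b', 'e', 'a'] -> ['a', 'b', 'e']


Output: [0, 1, 1, 0, 2, 0, 1, 1, 2, 2]


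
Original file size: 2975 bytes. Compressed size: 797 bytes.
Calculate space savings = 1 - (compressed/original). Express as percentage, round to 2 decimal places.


ratio = compressed/original = 797/2975 = 0.267899
savings = 1 - ratio = 1 - 0.267899 = 0.732101
as a percentage: 0.732101 * 100 = 73.21%

Space savings = 1 - 797/2975 = 73.21%


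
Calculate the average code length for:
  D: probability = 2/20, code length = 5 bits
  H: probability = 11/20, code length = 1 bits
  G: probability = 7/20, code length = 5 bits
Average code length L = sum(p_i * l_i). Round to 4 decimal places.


Weighted contributions p_i * l_i:
  D: (2/20) * 5 = 10/20
  H: (11/20) * 1 = 11/20
  G: (7/20) * 5 = 35/20
Sum = (10 + 11 + 35)/20 = 56/20

L = 56/20 = 2.8000 bits/symbol


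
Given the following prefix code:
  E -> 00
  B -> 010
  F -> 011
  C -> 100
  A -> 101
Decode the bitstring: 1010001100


Decoding step by step:
Bits 101 -> A
Bits 00 -> E
Bits 011 -> F
Bits 00 -> E


Decoded message: AEFE


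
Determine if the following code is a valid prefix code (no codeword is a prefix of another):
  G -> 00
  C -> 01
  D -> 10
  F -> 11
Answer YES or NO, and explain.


Checking each pair (does one codeword prefix another?):
  G='00' vs C='01': no prefix
  G='00' vs D='10': no prefix
  G='00' vs F='11': no prefix
  C='01' vs G='00': no prefix
  C='01' vs D='10': no prefix
  C='01' vs F='11': no prefix
  D='10' vs G='00': no prefix
  D='10' vs C='01': no prefix
  D='10' vs F='11': no prefix
  F='11' vs G='00': no prefix
  F='11' vs C='01': no prefix
  F='11' vs D='10': no prefix
No violation found over all pairs.

YES -- this is a valid prefix code. No codeword is a prefix of any other codeword.


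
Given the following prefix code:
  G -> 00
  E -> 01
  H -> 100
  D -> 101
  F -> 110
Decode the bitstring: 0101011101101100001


Decoding step by step:
Bits 01 -> E
Bits 01 -> E
Bits 01 -> E
Bits 110 -> F
Bits 110 -> F
Bits 110 -> F
Bits 00 -> G
Bits 01 -> E


Decoded message: EEEFFFGE


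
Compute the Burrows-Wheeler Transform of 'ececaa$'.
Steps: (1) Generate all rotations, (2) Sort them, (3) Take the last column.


Rotations (sorted):
  0: $ececaa -> last char: a
  1: a$ececa -> last char: a
  2: aa$ecec -> last char: c
  3: caa$ece -> last char: e
  4: cecaa$e -> last char: e
  5: ecaa$ec -> last char: c
  6: ececaa$ -> last char: $


BWT = aaceec$


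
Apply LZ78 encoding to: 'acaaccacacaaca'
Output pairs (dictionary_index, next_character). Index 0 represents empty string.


LZ78 encoding steps:
Dictionary: {0: ''}
Step 1: w='' (idx 0), next='a' -> output (0, 'a'), add 'a' as idx 1
Step 2: w='' (idx 0), next='c' -> output (0, 'c'), add 'c' as idx 2
Step 3: w='a' (idx 1), next='a' -> output (1, 'a'), add 'aa' as idx 3
Step 4: w='c' (idx 2), next='c' -> output (2, 'c'), add 'cc' as idx 4
Step 5: w='a' (idx 1), next='c' -> output (1, 'c'), add 'ac' as idx 5
Step 6: w='ac' (idx 5), next='a' -> output (5, 'a'), add 'aca' as idx 6
Step 7: w='aca' (idx 6), end of input -> output (6, '')


Encoded: [(0, 'a'), (0, 'c'), (1, 'a'), (2, 'c'), (1, 'c'), (5, 'a'), (6, '')]


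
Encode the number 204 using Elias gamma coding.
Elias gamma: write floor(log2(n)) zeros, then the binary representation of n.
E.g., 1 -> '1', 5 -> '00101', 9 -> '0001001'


num_bits = floor(log2(204)) + 1 = 8
leading_zeros = num_bits - 1 = 7
binary(204) = 11001100

Elias gamma(204) = '0000000' + '11001100' = 000000011001100 (15 bits)


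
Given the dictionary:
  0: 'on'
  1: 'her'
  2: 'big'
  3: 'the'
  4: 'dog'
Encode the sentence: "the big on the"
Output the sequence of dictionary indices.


Look up each word in the dictionary:
  'the' -> 3
  'big' -> 2
  'on' -> 0
  'the' -> 3

Encoded: [3, 2, 0, 3]


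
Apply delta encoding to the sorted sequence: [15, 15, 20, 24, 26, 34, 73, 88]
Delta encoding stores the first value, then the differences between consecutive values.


First value: 15
Deltas:
  15 - 15 = 0
  20 - 15 = 5
  24 - 20 = 4
  26 - 24 = 2
  34 - 26 = 8
  73 - 34 = 39
  88 - 73 = 15


Delta encoded: [15, 0, 5, 4, 2, 8, 39, 15]


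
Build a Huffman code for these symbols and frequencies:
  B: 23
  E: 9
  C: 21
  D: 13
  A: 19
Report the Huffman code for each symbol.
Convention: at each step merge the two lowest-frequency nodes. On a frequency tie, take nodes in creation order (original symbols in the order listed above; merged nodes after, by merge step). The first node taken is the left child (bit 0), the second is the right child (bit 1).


Huffman tree construction:
Step 1: Merge E(9) + D(13) = 22
Step 2: Merge A(19) + C(21) = 40
Step 3: Merge (E+D)(22) + B(23) = 45
Step 4: Merge (A+C)(40) + ((E+D)+B)(45) = 85
Read each symbol's code off the tree from the root (left child = 0, right child = 1).

Codes:
  B: 11 (length 2)
  E: 100 (length 3)
  C: 01 (length 2)
  D: 101 (length 3)
  A: 00 (length 2)
Average code length: 192/85 = 2.2588 bits/symbol


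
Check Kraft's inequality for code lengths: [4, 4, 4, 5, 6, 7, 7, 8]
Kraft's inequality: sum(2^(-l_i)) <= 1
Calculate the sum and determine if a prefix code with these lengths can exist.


Sum = 2^(-4) + 2^(-4) + 2^(-4) + 2^(-5) + 2^(-6) + 2^(-7) + 2^(-7) + 2^(-8)
    = 0.0625 + 0.0625 + 0.0625 + 0.03125 + 0.015625 + 0.0078125 + 0.0078125 + 0.00390625
    = 65/256 = 0.25390625
Since 0.25390625 <= 1, Kraft's inequality IS satisfied.
A prefix code with these lengths CAN exist.

Kraft sum = 0.25390625. Satisfied.


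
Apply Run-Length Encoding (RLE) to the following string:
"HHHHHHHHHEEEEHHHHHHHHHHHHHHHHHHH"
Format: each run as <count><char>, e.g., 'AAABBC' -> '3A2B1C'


Scanning runs left to right:
  i=0: run of 'H' x 9 -> '9H'
  i=9: run of 'E' x 4 -> '4E'
  i=13: run of 'H' x 19 -> '19H'

RLE = 9H4E19H


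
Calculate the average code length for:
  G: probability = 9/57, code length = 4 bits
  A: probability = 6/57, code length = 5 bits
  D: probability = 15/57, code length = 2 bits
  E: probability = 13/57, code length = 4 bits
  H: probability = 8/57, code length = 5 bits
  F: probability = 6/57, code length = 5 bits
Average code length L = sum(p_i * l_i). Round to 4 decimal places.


Weighted contributions p_i * l_i:
  G: (9/57) * 4 = 36/57
  A: (6/57) * 5 = 30/57
  D: (15/57) * 2 = 30/57
  E: (13/57) * 4 = 52/57
  H: (8/57) * 5 = 40/57
  F: (6/57) * 5 = 30/57
Sum = (36 + 30 + 30 + 52 + 40 + 30)/57 = 218/57

L = 218/57 = 3.8246 bits/symbol


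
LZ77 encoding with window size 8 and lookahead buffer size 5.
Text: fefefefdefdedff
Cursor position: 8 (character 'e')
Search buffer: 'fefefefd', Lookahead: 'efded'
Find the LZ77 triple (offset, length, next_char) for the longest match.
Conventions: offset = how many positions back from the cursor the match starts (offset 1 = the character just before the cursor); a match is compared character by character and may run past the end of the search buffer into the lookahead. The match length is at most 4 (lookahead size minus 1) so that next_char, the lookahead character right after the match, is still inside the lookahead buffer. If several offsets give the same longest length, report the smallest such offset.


Try each offset into the search buffer:
  offset=1 (pos 7, char 'd'): match length 0
  offset=2 (pos 6, char 'f'): match length 0
  offset=3 (pos 5, char 'e'): match length 4
  offset=4 (pos 4, char 'f'): match length 0
  offset=5 (pos 3, char 'e'): match length 2
  offset=6 (pos 2, char 'f'): match length 0
  offset=7 (pos 1, char 'e'): match length 2
  offset=8 (pos 0, char 'f'): match length 0
Longest match has length 4 at offset 3.
next_char = character at position 8 + 4 = 12 -> 'd'

Best match: offset=3, length=4 (matching 'efde' starting at position 5)
LZ77 triple: (3, 4, 'd')


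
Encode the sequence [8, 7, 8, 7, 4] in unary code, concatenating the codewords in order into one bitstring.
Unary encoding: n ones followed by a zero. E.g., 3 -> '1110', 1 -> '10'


Encode each number as n ones followed by a terminating 0:
  8 -> 111111110 (9 bits)
  7 -> 11111110 (8 bits)
  8 -> 111111110 (9 bits)
  7 -> 11111110 (8 bits)
  4 -> 11110 (5 bits)
Total length = 9 + 8 + 9 + 8 + 5 = 39 bits.

Unary([8, 7, 8, 7, 4]) = 111111110111111101111111101111111011110 (39 bits)


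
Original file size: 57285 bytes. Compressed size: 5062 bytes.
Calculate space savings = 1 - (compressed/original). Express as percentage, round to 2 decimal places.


ratio = compressed/original = 5062/57285 = 0.088365
savings = 1 - ratio = 1 - 0.088365 = 0.911635
as a percentage: 0.911635 * 100 = 91.16%

Space savings = 1 - 5062/57285 = 91.16%


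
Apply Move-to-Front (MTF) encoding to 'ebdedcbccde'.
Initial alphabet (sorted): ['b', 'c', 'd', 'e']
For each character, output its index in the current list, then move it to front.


MTF encoding:
'e': index 3 in ['b', 'c', 'd', 'e'] -> ['e', 'b', 'c', 'd']
'b': index 1 in ['e', 'b', 'c', 'd'] -> ['b', 'e', 'c', 'd']
'd': index 3 in ['b', 'e', 'c', 'd'] -> ['d', 'b', 'e', 'c']
'e': index 2 in ['d', 'b', 'e', 'c'] -> ['e', 'd', 'b', 'c']
'd': index 1 in ['e', 'd', 'b', 'c'] -> ['d', 'e', 'b', 'c']
'c': index 3 in ['d', 'e', 'b', 'c'] -> ['c', 'd', 'e', 'b']
'b': index 3 in ['c', 'd', 'e', 'b'] -> ['b', 'c', 'd', 'e']
'c': index 1 in ['b', 'c', 'd', 'e'] -> ['c', 'b', 'd', 'e']
'c': index 0 in ['c', 'b', 'd', 'e'] -> ['c', 'b', 'd', 'e']
'd': index 2 in ['c', 'b', 'd', 'e'] -> ['d', 'c', 'b', 'e']
'e': index 3 in ['d', 'c', 'b', 'e'] -> ['e', 'd', 'c', 'b']


Output: [3, 1, 3, 2, 1, 3, 3, 1, 0, 2, 3]


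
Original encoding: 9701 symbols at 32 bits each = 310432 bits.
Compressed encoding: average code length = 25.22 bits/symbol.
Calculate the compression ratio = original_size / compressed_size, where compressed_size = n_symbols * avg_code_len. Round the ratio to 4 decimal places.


original_size = n_symbols * orig_bits = 9701 * 32 = 310432 bits
compressed_size = n_symbols * avg_code_len = 9701 * 25.22 = 244659.22 bits
ratio = original_size / compressed_size = 310432 / 244659.22 = 1.2688

Compression ratio = 1.2688


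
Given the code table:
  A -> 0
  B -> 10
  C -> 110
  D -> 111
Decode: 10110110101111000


Decoding:
10 -> B
110 -> C
110 -> C
10 -> B
111 -> D
10 -> B
0 -> A
0 -> A


Result: BCCBDBAA


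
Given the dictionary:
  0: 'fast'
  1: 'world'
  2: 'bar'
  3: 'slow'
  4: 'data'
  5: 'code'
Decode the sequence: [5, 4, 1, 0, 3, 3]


Look up each index in the dictionary:
  5 -> 'code'
  4 -> 'data'
  1 -> 'world'
  0 -> 'fast'
  3 -> 'slow'
  3 -> 'slow'

Decoded: "code data world fast slow slow"


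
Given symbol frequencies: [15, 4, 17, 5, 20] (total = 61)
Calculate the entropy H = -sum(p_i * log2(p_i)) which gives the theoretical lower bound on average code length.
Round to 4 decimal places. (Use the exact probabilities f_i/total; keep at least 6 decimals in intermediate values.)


Per-symbol terms -p_i * log2(p_i) with p_i = f_i/61:
  p = 15/61 = 0.245902: log2(p) = -2.023847, -p*log2(p) = 0.497667
  p = 4/61 = 0.065574: log2(p) = -3.930737, -p*log2(p) = 0.257753
  p = 17/61 = 0.278689: log2(p) = -1.843274, -p*log2(p) = 0.513699
  p = 5/61 = 0.081967: log2(p) = -3.608809, -p*log2(p) = 0.295804
  p = 20/61 = 0.327869: log2(p) = -1.608809, -p*log2(p) = 0.527478
H = 0.497667 + 0.257753 + 0.513699 + 0.295804 + 0.527478 = 2.092401

H = 2.0924 bits/symbol


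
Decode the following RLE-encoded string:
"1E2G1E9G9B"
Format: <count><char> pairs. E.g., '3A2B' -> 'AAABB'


Expanding each <count><char> pair:
  1E -> 'E'
  2G -> 'GG'
  1E -> 'E'
  9G -> 'GGGGGGGGG'
  9B -> 'BBBBBBBBB'

Decoded = EGGEGGGGGGGGGBBBBBBBBB


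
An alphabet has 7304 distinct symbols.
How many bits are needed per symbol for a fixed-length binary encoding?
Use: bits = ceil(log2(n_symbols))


log2(7304) = 12.8345
Bracket: 2^12 = 4096 < 7304 <= 2^13 = 8192
So ceil(log2(7304)) = 13

bits = ceil(log2(7304)) = ceil(12.8345) = 13 bits


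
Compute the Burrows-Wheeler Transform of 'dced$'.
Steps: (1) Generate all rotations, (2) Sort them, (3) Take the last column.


Rotations (sorted):
  0: $dced -> last char: d
  1: ced$d -> last char: d
  2: d$dce -> last char: e
  3: dced$ -> last char: $
  4: ed$dc -> last char: c


BWT = dde$c


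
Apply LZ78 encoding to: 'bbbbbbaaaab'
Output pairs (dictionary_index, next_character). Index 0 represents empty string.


LZ78 encoding steps:
Dictionary: {0: ''}
Step 1: w='' (idx 0), next='b' -> output (0, 'b'), add 'b' as idx 1
Step 2: w='b' (idx 1), next='b' -> output (1, 'b'), add 'bb' as idx 2
Step 3: w='bb' (idx 2), next='b' -> output (2, 'b'), add 'bbb' as idx 3
Step 4: w='' (idx 0), next='a' -> output (0, 'a'), add 'a' as idx 4
Step 5: w='a' (idx 4), next='a' -> output (4, 'a'), add 'aa' as idx 5
Step 6: w='a' (idx 4), next='b' -> output (4, 'b'), add 'ab' as idx 6


Encoded: [(0, 'b'), (1, 'b'), (2, 'b'), (0, 'a'), (4, 'a'), (4, 'b')]


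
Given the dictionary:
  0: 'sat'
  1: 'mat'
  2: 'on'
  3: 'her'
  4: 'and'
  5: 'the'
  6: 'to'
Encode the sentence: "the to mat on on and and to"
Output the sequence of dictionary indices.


Look up each word in the dictionary:
  'the' -> 5
  'to' -> 6
  'mat' -> 1
  'on' -> 2
  'on' -> 2
  'and' -> 4
  'and' -> 4
  'to' -> 6

Encoded: [5, 6, 1, 2, 2, 4, 4, 6]


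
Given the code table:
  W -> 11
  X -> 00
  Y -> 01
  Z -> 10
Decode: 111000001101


Decoding:
11 -> W
10 -> Z
00 -> X
00 -> X
11 -> W
01 -> Y


Result: WZXXWY


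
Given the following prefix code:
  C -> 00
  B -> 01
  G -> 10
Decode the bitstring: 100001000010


Decoding step by step:
Bits 10 -> G
Bits 00 -> C
Bits 01 -> B
Bits 00 -> C
Bits 00 -> C
Bits 10 -> G


Decoded message: GCBCCG


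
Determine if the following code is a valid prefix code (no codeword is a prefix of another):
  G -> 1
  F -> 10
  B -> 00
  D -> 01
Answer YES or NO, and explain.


Checking each pair (does one codeword prefix another?):
  G='1' vs F='10': prefix -- VIOLATION

NO -- this is NOT a valid prefix code. G (1) is a prefix of F (10).


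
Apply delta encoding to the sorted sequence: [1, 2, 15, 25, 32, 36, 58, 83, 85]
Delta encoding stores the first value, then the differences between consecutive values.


First value: 1
Deltas:
  2 - 1 = 1
  15 - 2 = 13
  25 - 15 = 10
  32 - 25 = 7
  36 - 32 = 4
  58 - 36 = 22
  83 - 58 = 25
  85 - 83 = 2


Delta encoded: [1, 1, 13, 10, 7, 4, 22, 25, 2]


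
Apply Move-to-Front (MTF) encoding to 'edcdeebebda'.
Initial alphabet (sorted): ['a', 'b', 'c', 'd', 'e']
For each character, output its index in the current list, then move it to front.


MTF encoding:
'e': index 4 in ['a', 'b', 'c', 'd', 'e'] -> ['e', 'a', 'b', 'c', 'd']
'd': index 4 in ['e', 'a', 'b', 'c', 'd'] -> ['d', 'e', 'a', 'b', 'c']
'c': index 4 in ['d', 'e', 'a', 'b', 'c'] -> ['c', 'd', 'e', 'a', 'b']
'd': index 1 in ['c', 'd', 'e', 'a', 'b'] -> ['d', 'c', 'e', 'a', 'b']
'e': index 2 in ['d', 'c', 'e', 'a', 'b'] -> ['e', 'd', 'c', 'a', 'b']
'e': index 0 in ['e', 'd', 'c', 'a', 'b'] -> ['e', 'd', 'c', 'a', 'b']
'b': index 4 in ['e', 'd', 'c', 'a', 'b'] -> ['b', 'e', 'd', 'c', 'a']
'e': index 1 in ['b', 'e', 'd', 'c', 'a'] -> ['e', 'b', 'd', 'c', 'a']
'b': index 1 in ['e', 'b', 'd', 'c', 'a'] -> ['b', 'e', 'd', 'c', 'a']
'd': index 2 in ['b', 'e', 'd', 'c', 'a'] -> ['d', 'b', 'e', 'c', 'a']
'a': index 4 in ['d', 'b', 'e', 'c', 'a'] -> ['a', 'd', 'b', 'e', 'c']


Output: [4, 4, 4, 1, 2, 0, 4, 1, 1, 2, 4]


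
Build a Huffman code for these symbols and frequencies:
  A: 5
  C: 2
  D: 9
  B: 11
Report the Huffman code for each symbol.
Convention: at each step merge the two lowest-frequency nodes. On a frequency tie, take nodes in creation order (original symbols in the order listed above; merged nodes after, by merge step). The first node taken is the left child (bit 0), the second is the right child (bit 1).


Huffman tree construction:
Step 1: Merge C(2) + A(5) = 7
Step 2: Merge (C+A)(7) + D(9) = 16
Step 3: Merge B(11) + ((C+A)+D)(16) = 27
Read each symbol's code off the tree from the root (left child = 0, right child = 1).

Codes:
  A: 101 (length 3)
  C: 100 (length 3)
  D: 11 (length 2)
  B: 0 (length 1)
Average code length: 50/27 = 1.8519 bits/symbol
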